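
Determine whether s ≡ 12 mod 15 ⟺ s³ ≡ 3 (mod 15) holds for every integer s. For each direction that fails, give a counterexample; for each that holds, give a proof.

Converse. Suppose s³ ≡ 3 (mod 15). The only residue r in {0, …, 14} with r³ ≡ 3 (mod 15) is r = 12, so s ≡ 12 (mod 15).

Forward direction. Suppose s ≡ 12 mod 15. Write s = 15j + 12. Then (15j + 12)³ = 3375j³ + 8100j² + 6480j + 1728 = 15(225j³ + 540j² + 432j + 115) + 3, so s³ ≡ 3 (mod 15).

The biconditional holds.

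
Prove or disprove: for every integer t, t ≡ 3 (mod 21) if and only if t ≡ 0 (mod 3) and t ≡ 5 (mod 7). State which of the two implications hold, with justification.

(→) This fails: t = 3 gives 3 ≡ 3 (mod 21) but 3 ≡ 3 (mod 7), so the conjunction on the right does not hold.

(←) This fails: t = 12 satisfies both congruences on the right (12 ≡ 0 mod 3 and 12 ≡ 5 mod 7) yet 12 ≡ 12 (mod 21), not 3.

Both directions fail.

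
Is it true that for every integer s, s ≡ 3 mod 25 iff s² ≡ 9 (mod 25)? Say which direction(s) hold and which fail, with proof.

The forward direction holds; the converse fails.

(⇒) Suppose s ≡ 3 mod 25. Write s = 25j + 3. Then (25j + 3)² = 625j² + 150j + 9 = 25(25j² + 6j) + 9, so s² ≡ 9 (mod 25).

(⇐) This fails: take s = 22. Then 22² = 484 ≡ 9 (mod 25), yet 22 ≡ 22 (mod 25), not 3.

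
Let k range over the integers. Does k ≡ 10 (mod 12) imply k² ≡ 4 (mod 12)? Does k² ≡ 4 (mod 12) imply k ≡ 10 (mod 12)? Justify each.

Only the forward implication holds.

[⇐] This fails: take k = 2. Then 2² = 4 ≡ 4 (mod 12), yet 2 ≡ 2 (mod 12), not 10.

[⇒] Suppose k ≡ 10 (mod 12). Write k = 12j + 10. Then (12j + 10)² = 144j² + 240j + 100 = 12(12j² + 20j + 8) + 4, so k² ≡ 4 (mod 12).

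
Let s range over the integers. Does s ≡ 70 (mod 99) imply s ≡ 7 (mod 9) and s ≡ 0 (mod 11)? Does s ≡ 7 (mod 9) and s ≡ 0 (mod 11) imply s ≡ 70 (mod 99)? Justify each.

Neither implication holds.

[⇒] This fails: s = 70 gives 70 ≡ 70 (mod 99) but 70 ≡ 4 (mod 11), so the conjunction on the right does not hold.

[⇐] This fails: s = 88 satisfies both congruences on the right (88 ≡ 7 mod 9 and 88 ≡ 0 mod 11) yet 88 ≡ 88 (mod 99), not 70.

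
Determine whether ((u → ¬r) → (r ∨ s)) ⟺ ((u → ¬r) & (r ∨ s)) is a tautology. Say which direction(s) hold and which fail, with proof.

Forward direction. This fails. Under u = T, r = T, s = F, the left side is true but the right side is false.

Converse. Assume the antecedent. If r is true, (u → ¬r) → (r ∨ s) reduces to true regardless of the other variables. If r is false, the antecedent forces (u = F, r = F, s = T) or (u = T, r = F, s = T), and (u → ¬r) → (r ∨ s) holds there. Either way (u → ¬r) → (r ∨ s) holds.

Only the converse holds.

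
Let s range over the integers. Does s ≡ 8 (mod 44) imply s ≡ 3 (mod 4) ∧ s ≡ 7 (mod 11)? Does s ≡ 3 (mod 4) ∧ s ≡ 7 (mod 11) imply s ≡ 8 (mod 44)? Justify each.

(→) This fails: s = 8 gives 8 ≡ 8 (mod 44) but 8 ≡ 0 (mod 4), so the conjunction on the right does not hold.

(←) This fails: s = 7 satisfies both congruences on the right (7 ≡ 3 mod 4 and 7 ≡ 7 mod 11) yet 7 ≡ 7 (mod 44), not 8.

Both directions fail.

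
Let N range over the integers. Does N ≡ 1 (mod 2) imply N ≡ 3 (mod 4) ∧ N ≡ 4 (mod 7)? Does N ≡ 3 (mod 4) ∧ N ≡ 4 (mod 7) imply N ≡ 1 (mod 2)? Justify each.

[⇒] This fails: N = 1 gives 1 ≡ 1 (mod 2) but 1 ≡ 1 (mod 4), so the conjunction on the right does not hold.

[⇐] Conversely, if N ≡ 3 (mod 4) and N ≡ 4 (mod 7), then by the Chinese remainder theorem N ≡ 11 (mod 28). Since 11 ≡ 1 (mod 2) and 2 ∣ 28, we get N ≡ 1 (mod 2).

Only the reverse direction holds.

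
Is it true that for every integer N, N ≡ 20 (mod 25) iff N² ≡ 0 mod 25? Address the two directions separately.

The forward direction holds; the converse fails.

Forward direction. Suppose N ≡ 20 (mod 25). Write N = 25j + 20. Then (25j + 20)² = 625j² + 1000j + 400 = 25(25j² + 40j + 16) + 0, so N² ≡ 0 (mod 25).

Converse. This fails: take N = 0. Then 0² = 0 ≡ 0 (mod 25), yet 0 ≡ 0 (mod 25), not 20.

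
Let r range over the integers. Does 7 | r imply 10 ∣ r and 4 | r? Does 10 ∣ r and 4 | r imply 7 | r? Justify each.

Both directions fail.

(⇒) This fails: take r = 7. Certainly 7 ∣ 7, but 10 ∤ 7.

(⇐) This fails: take r = 20. Both 10 ∣ 20 and 4 ∣ 20, yet 20 is not a multiple of 7 (since 20 = 2·7 + 6), so 7 ∤ 20.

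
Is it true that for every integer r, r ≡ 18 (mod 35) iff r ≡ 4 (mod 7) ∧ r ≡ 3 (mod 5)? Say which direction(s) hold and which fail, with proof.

(←) If r ≡ 4 (mod 7) and r ≡ 3 (mod 5), then by the Chinese remainder theorem r ≡ 18 (mod 35). This is exactly r ≡ 18 (mod 35).

(→) Suppose r ≡ 18 (mod 35); write r = 35j + 18. Since 7 ∣ 35, reducing mod 7 gives r ≡ 18 ≡ 4 (mod 7); since 5 ∣ 35, reducing mod 5 gives r ≡ 18 ≡ 3 (mod 5).

Both directions hold; the statement is true.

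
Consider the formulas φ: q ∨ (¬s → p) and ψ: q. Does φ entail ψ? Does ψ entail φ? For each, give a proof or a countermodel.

(⇒) fails; (⇐) holds.

[⇒] This fails. Under q = F, p = T, s = F, the left side is true but the right side is false.

[⇐] Assume the antecedent. If q is true, q ∨ (¬s → p) reduces to true regardless of the other variables. If q is false, the antecedent cannot hold. Either way q ∨ (¬s → p) holds.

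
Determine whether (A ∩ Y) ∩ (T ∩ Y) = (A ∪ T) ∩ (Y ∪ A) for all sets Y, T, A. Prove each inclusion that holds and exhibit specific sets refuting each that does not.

(⟸) This inclusion fails. Take Y = {1}, T = {1}, A = ∅; then 1 ∈ (A ∪ T) ∩ (Y ∪ A) but 1 ∉ (A ∩ Y) ∩ (T ∩ Y).

(⟹) Let x ∈ (A ∩ Y) ∩ (T ∩ Y). Then x ∈ Y ∩ T ∩ A, from which x ∈ (A ∪ T) ∩ (Y ∪ A).

Only the forward inclusion holds.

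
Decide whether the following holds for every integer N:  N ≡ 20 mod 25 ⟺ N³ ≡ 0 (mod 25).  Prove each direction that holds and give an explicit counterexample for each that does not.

(⇒) holds; (⇐) fails.

Converse. This fails: take N = 0. Then 0³ = 0 ≡ 0 (mod 25), yet 0 ≡ 0 (mod 25), not 20.

Forward direction. Suppose N ≡ 20 mod 25. Write N = 25j + 20. Then (25j + 20)³ = 15625j³ + 37500j² + 30000j + 8000 = 25(625j³ + 1500j² + 1200j + 320) + 0, so N³ ≡ 0 (mod 25).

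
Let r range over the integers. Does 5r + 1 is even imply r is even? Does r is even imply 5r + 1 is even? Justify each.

Forward direction. This fails: r = 1 gives 5r + 1 = 6, which is even, but 1 is odd, not even.

Converse. This also fails: r = 2 is even, but 5r + 1 = 11 is odd, not even.

Both directions fail.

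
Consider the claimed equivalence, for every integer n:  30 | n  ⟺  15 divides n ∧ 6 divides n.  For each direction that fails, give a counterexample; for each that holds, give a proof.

(⇐) Suppose 15 ∣ n and 6 ∣ n. Any common multiple of 15 and 6 is a multiple of their lcm; here lcm(15, 6) = 15·6/gcd(15, 6) = 90/3 = 30, so 30 ∣ n.

(⇒) If 30 ∣ n, write n = 30q. Since 30 = 2·15, n = 15·(2q), so 15 ∣ n; and since 30 = 5·6, n = 6·(5q), so 6 ∣ n.

The biconditional holds.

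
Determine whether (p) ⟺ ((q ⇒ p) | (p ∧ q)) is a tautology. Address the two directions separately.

Not equivalent: only (⇒) holds.

(⇒) Assume the antecedent. If p is true, (q ⇒ p) | (p ∧ q) reduces to true regardless of the other variables. If p is false, the antecedent cannot hold. Either way (q ⇒ p) | (p ∧ q) holds.

(⇐) This fails. Under p = F, q = F, the left side is false but the right side is true.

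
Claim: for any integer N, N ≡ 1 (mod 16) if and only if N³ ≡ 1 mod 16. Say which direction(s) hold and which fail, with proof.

Both directions hold; the statement is true.

Forward direction. Suppose N ≡ 1 (mod 16). Write N = 16j + 1. Then (16j + 1)³ = 4096j³ + 768j² + 48j + 1 = 16(256j³ + 48j² + 3j) + 1, so N³ ≡ 1 (mod 16).

Converse. Suppose N³ ≡ 1 (mod 16). The only residue r in {0, …, 15} with r³ ≡ 1 (mod 16) is r = 1, so N ≡ 1 (mod 16).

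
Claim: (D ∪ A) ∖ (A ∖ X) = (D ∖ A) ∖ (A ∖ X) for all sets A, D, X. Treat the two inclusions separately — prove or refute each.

The sets are not equal: only the reverse inclusion holds.

(⟹) This inclusion fails. Take A = {1}, D = ∅, X = {1}; then 1 ∈ (D ∪ A) ∖ (A ∖ X) but 1 ∉ (D ∖ A) ∖ (A ∖ X).

(⟸) Let x ∈ (D ∖ A) ∖ (A ∖ X). Then either x ∈ D and x ∉ A, X; or x ∈ D ∩ X and x ∉ A. In each case x ∈ (D ∪ A) ∖ (A ∖ X), so (D ∖ A) ∖ (A ∖ X) ⊆ (D ∪ A) ∖ (A ∖ X).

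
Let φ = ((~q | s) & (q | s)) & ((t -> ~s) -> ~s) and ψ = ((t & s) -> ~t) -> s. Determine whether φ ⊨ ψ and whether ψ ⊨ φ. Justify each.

(→) Assume the antecedent. If s is true, ((t & s) -> ~t) -> s reduces to true regardless of the other variables. If s is false, the antecedent cannot hold. Either way ((t & s) -> ~t) -> s holds.

(←) This fails. Under s = T, q = F, t = F, the left side is false but the right side is true.

Only the forward direction holds.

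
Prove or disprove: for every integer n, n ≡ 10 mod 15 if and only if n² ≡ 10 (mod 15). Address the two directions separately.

(⇒) Suppose n ≡ 10 mod 15. Write n = 15j + 10. Then (15j + 10)² = 225j² + 300j + 100 = 15(15j² + 20j + 6) + 10, so n² ≡ 10 (mod 15).

(⇐) This fails: take n = 5. Then 5² = 25 ≡ 10 (mod 15), yet 5 ≡ 5 (mod 15), not 10.

Only the forward direction holds.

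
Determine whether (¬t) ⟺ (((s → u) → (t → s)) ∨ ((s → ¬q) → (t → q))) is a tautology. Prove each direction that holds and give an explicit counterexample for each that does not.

(⇐) This fails. Under u = F, t = T, s = T, q = F, the left side is false but the right side is true.

(⇒) Assume the antecedent. If t is true, the antecedent cannot hold. If t is false, the consequent reduces to true regardless of the other variables. Either way the consequent holds.

The forward direction holds; the converse fails.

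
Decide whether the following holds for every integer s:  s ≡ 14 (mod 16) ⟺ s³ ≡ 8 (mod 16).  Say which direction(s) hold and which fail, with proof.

Only the forward direction holds.

Forward direction. Suppose s ≡ 14 (mod 16). Write s = 16j + 14. Then (16j + 14)³ = 4096j³ + 10752j² + 9408j + 2744 = 16(256j³ + 672j² + 588j + 171) + 8, so s³ ≡ 8 (mod 16).

Converse. This fails: take s = 2. Then 2³ = 8 ≡ 8 (mod 16), yet 2 ≡ 2 (mod 16), not 14.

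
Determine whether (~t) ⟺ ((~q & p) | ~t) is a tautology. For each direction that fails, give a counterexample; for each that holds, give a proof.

Only the forward implication holds.

[⇒] Assume the antecedent. If t is true, the antecedent cannot hold. If t is false, (~q & p) | ~t reduces to true regardless of the other variables. Either way (~q & p) | ~t holds.

[⇐] This fails. Under t = T, q = F, p = T, the left side is false but the right side is true.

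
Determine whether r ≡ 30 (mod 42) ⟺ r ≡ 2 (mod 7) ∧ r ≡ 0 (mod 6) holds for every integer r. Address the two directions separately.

Equivalent; both directions hold.

(⇐) If r ≡ 2 (mod 7) and r ≡ 0 (mod 6), then by the Chinese remainder theorem r ≡ 30 (mod 42). This is exactly r ≡ 30 (mod 42).

(⇒) Suppose r ≡ 30 (mod 42); write r = 42j + 30. Since 7 ∣ 42, reducing mod 7 gives r ≡ 30 ≡ 2 (mod 7); since 6 ∣ 42, reducing mod 6 gives r ≡ 30 ≡ 0 (mod 6).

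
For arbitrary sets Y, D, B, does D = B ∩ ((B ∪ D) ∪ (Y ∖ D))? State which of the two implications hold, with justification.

(⟹) This inclusion fails. Take Y = ∅, D = {1}, B = ∅; then 1 ∈ D but 1 ∉ B ∩ ((B ∪ D) ∪ (Y ∖ D)).

(⟸) This inclusion fails. Take Y = ∅, D = ∅, B = {1}; then 1 ∈ B ∩ ((B ∪ D) ∪ (Y ∖ D)) but 1 ∉ D.

Both inclusions fail.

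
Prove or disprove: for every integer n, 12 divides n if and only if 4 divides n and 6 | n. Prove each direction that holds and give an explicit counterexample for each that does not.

Both directions hold; the statement is true.

[⇒] If 12 ∣ n, write n = 12q. Since 12 = 3·4, n = 4·(3q), so 4 ∣ n; and since 12 = 2·6, n = 6·(2q), so 6 ∣ n.

[⇐] Suppose 4 ∣ n and 6 ∣ n. Any common multiple of 4 and 6 is a multiple of their lcm; here lcm(4, 6) = 4·6/gcd(4, 6) = 24/2 = 12, so 12 ∣ n.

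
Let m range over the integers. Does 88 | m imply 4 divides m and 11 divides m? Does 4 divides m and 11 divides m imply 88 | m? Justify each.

(⇒) If 88 ∣ m, write m = 88q. Since 88 = 22·4, m = 4·(22q), so 4 ∣ m; and since 88 = 8·11, m = 11·(8q), so 11 ∣ m.

(⇐) This fails: take m = 44. Both 4 ∣ 44 and 11 ∣ 44, yet 44 is not a multiple of 88 (since 44 = 0·88 + 44), so 88 ∤ 44.

Not equivalent: only (⇒) holds.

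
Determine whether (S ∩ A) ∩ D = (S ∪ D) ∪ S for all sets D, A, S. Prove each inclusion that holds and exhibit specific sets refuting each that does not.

(⟹) Let x ∈ (S ∩ A) ∩ D. Then x ∈ D ∩ A ∩ S, from which x ∈ (S ∪ D) ∪ S.

(⟸) This inclusion fails. Take D = {1}, A = ∅, S = ∅; then 1 ∈ (S ∪ D) ∪ S but 1 ∉ (S ∩ A) ∩ D.

Only the forward inclusion holds.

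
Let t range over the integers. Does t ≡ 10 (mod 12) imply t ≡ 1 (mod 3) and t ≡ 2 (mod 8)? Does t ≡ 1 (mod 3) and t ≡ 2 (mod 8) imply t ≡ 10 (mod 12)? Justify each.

Only the converse holds.

(⇒) This fails: t = 22 gives 22 ≡ 10 (mod 12) but 22 ≡ 6 (mod 8), so the conjunction on the right does not hold.

(⇐) Conversely, if t ≡ 1 (mod 3) and t ≡ 2 (mod 8), then by the Chinese remainder theorem t ≡ 10 (mod 24). Since 10 ≡ 10 (mod 12) and 12 ∣ 24, we get t ≡ 10 (mod 12).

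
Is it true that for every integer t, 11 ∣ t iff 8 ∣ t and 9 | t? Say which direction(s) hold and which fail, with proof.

Both directions fail.

Forward direction. This fails: take t = 11. Certainly 11 ∣ 11, but 8 ∤ 11.

Converse. This fails: take t = 72. Both 8 ∣ 72 and 9 ∣ 72, yet 72 is not a multiple of 11 (since 72 = 6·11 + 6), so 11 ∤ 72.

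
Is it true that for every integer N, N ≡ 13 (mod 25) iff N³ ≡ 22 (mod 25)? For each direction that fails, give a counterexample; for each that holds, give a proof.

(⟹) Suppose N ≡ 13 (mod 25). Write N = 25j + 13. Then (25j + 13)³ = 15625j³ + 24375j² + 12675j + 2197 = 25(625j³ + 975j² + 507j + 87) + 22, so N³ ≡ 22 (mod 25).

(⟸) Conversely, suppose N³ ≡ 22 (mod 25). The only residue r in {0, …, 24} with r³ ≡ 22 (mod 25) is r = 13, so N ≡ 13 (mod 25).

Both directions hold; the statement is true.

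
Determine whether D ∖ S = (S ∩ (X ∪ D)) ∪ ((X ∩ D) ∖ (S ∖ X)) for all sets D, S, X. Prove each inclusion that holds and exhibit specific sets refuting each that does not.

Both inclusions fail.

Forward inclusion. This inclusion fails. Take D = {1}, S = ∅, X = ∅; then 1 ∈ D ∖ S but 1 ∉ (S ∩ (X ∪ D)) ∪ ((X ∩ D) ∖ (S ∖ X)).

Reverse inclusion. This inclusion fails. Take D = {1}, S = {1}, X = ∅; then 1 ∈ (S ∩ (X ∪ D)) ∪ ((X ∩ D) ∖ (S ∖ X)) but 1 ∉ D ∖ S.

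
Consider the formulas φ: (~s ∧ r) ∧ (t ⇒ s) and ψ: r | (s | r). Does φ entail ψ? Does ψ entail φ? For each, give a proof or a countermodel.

[⇒] Assume the antecedent. If r is true, r | (s | r) reduces to true regardless of the other variables. If r is false, the antecedent cannot hold. Either way r | (s | r) holds.

[⇐] This fails. Under r = F, s = T, t = F, the left side is false but the right side is true.

Only the forward implication holds.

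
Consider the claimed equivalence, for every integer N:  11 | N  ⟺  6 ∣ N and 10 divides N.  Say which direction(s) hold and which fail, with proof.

(→) This fails: take N = 11. Certainly 11 ∣ 11, but 6 ∤ 11.

(←) This fails: take N = 30. Both 6 ∣ 30 and 10 ∣ 30, yet 30 is not a multiple of 11 (since 30 = 2·11 + 8), so 11 ∤ 30.

Neither implication holds.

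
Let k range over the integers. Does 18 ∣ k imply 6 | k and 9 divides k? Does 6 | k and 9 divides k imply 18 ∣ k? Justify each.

(⇒) If 18 ∣ k, write k = 18q. Since 18 = 3·6, k = 6·(3q), so 6 ∣ k; and since 18 = 2·9, k = 9·(2q), so 9 ∣ k.

(⇐) Suppose 6 ∣ k and 9 ∣ k. Any common multiple of 6 and 9 is a multiple of their lcm; here lcm(6, 9) = 6·9/gcd(6, 9) = 54/3 = 18, so 18 ∣ k.

Both implications hold.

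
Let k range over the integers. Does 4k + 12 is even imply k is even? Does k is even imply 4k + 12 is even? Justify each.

Only the reverse direction holds.

(⇐) Suppose k is even. Since 4 is even, 4k is even for every k, so 4k + 12 has the same parity as 12, which is even. Hence 4k + 12 is even.

(⇒) This fails: take k = 1. Then 4k + 12 = 16, which is even, yet k = 1 is odd, not even.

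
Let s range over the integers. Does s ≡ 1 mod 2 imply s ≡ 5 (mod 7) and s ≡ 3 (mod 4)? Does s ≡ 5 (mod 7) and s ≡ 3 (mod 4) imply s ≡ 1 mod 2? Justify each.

Forward direction. This fails: s = 1 gives 1 ≡ 1 (mod 2) but 1 ≡ 1 (mod 7), so the conjunction on the right does not hold.

Converse. If s ≡ 5 (mod 7) and s ≡ 3 (mod 4), then by the Chinese remainder theorem s ≡ 19 (mod 28). Since 19 ≡ 1 (mod 2) and 2 ∣ 28, we get s ≡ 1 (mod 2).

Only the reverse direction holds.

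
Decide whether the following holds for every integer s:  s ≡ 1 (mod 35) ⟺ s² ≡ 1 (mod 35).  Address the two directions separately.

[⇒] Suppose s ≡ 1 (mod 35). Write s = 35j + 1. Then (35j + 1)² = 1225j² + 70j + 1 = 35(35j² + 2j) + 1, so s² ≡ 1 (mod 35).

[⇐] This fails: take s = 6. Then 6² = 36 ≡ 1 (mod 35), yet 6 ≡ 6 (mod 35), not 1.

(⇒) holds; (⇐) fails.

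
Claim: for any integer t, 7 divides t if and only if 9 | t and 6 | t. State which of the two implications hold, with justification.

Both directions fail.

[⇒] This fails: take t = 7. Certainly 7 ∣ 7, but 9 ∤ 7.

[⇐] This fails: take t = 18. Both 9 ∣ 18 and 6 ∣ 18, yet 18 is not a multiple of 7 (since 18 = 2·7 + 4), so 7 ∤ 18.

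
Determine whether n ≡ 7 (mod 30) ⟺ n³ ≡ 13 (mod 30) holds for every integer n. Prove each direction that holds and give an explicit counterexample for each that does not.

(←) Suppose n³ ≡ 13 (mod 30). The only residue r in {0, …, 29} with r³ ≡ 13 (mod 30) is r = 7, so n ≡ 7 (mod 30).

(→) Suppose n ≡ 7 (mod 30). Write n = 30j + 7. Then (30j + 7)³ = 27000j³ + 18900j² + 4410j + 343 = 30(900j³ + 630j² + 147j + 11) + 13, so n³ ≡ 13 (mod 30).

Both directions hold; the statement is true.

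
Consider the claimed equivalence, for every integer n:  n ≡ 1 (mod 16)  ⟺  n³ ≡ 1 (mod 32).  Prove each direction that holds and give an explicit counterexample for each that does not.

(⇒) This fails: take n = 17. Then 17 ≡ 1 (mod 16), but 17³ = 4913 ≡ 17 (mod 32), not 1.

(⇐) Conversely, the residues r modulo 32 with r³ ≡ 1 (mod 32) are exactly {1}, and each is ≡ 1 (mod 16).

(⇒) fails; (⇐) holds.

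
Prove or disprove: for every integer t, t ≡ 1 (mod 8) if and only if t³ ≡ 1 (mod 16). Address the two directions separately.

(⇒) fails; (⇐) holds.

(⇒) This fails: take t = 9. Then 9 ≡ 1 (mod 8), but 9³ = 729 ≡ 9 (mod 16), not 1.

(⇐) Conversely, the residues r modulo 16 with r³ ≡ 1 (mod 16) are exactly {1}, and each is ≡ 1 (mod 8).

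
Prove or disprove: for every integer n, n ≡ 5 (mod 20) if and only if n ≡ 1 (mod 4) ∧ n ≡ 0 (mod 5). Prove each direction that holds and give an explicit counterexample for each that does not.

Forward direction. Suppose n ≡ 5 (mod 20); write n = 20j + 5. Since 4 ∣ 20, reducing mod 4 gives n ≡ 5 ≡ 1 (mod 4); since 5 ∣ 20, reducing mod 5 gives n ≡ 5 ≡ 0 (mod 5).

Converse. If n ≡ 1 (mod 4) and n ≡ 0 (mod 5), then by the Chinese remainder theorem n ≡ 5 (mod 20). This is exactly n ≡ 5 (mod 20).

Both directions hold.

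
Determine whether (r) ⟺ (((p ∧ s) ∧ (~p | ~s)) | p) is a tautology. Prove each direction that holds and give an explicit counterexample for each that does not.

(⇒) fails and (⇐) fails.

[⇒] This fails. Under p = F, s = F, r = T, the left side is true but the right side is false.

[⇐] This fails. Under p = T, s = F, r = F, the left side is false but the right side is true.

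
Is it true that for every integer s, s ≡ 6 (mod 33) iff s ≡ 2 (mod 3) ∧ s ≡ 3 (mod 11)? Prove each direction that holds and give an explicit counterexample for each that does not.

(⇒) fails and (⇐) fails.

(⟹) This fails: s = 6 gives 6 ≡ 6 (mod 33) but 6 ≡ 0 (mod 3), so the conjunction on the right does not hold.

(⟸) This fails: s = 14 satisfies both congruences on the right (14 ≡ 2 mod 3 and 14 ≡ 3 mod 11) yet 14 ≡ 14 (mod 33), not 6.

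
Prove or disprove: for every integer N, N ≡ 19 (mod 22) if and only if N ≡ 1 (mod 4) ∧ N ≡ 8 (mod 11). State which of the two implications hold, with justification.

Only the reverse direction holds.

(⟸) If N ≡ 1 (mod 4) and N ≡ 8 (mod 11), then by the Chinese remainder theorem N ≡ 41 (mod 44). Since 41 ≡ 19 (mod 22) and 22 ∣ 44, we get N ≡ 19 (mod 22).

(⟹) This fails: N = 19 gives 19 ≡ 19 (mod 22) but 19 ≡ 3 (mod 4), so the conjunction on the right does not hold.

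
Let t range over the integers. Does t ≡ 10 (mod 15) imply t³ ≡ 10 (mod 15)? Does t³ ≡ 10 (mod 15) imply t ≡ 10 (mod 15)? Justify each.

(⇒) Suppose t ≡ 10 (mod 15). Write t = 15j + 10. Then (15j + 10)³ = 3375j³ + 6750j² + 4500j + 1000 = 15(225j³ + 450j² + 300j + 66) + 10, so t³ ≡ 10 (mod 15).

(⇐) Conversely, suppose t³ ≡ 10 (mod 15). The only residue r in {0, …, 14} with r³ ≡ 10 (mod 15) is r = 10, so t ≡ 10 (mod 15).

Both directions hold.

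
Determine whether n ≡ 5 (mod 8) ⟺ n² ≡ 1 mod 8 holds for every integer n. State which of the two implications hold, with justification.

Only the forward implication holds.

(⟹) Suppose n ≡ 5 (mod 8). Write n = 8j + 5. Then (8j + 5)² = 64j² + 80j + 25 = 8(8j² + 10j + 3) + 1, so n² ≡ 1 (mod 8).

(⟸) This fails: take n = 1. Then 1² = 1 ≡ 1 (mod 8), yet 1 ≡ 1 (mod 8), not 5.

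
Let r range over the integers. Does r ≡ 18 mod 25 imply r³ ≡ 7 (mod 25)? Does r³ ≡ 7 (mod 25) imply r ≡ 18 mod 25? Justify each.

The biconditional holds.

(⟹) Suppose r ≡ 18 mod 25. Write r = 25j + 18. Then (25j + 18)³ = 15625j³ + 33750j² + 24300j + 5832 = 25(625j³ + 1350j² + 972j + 233) + 7, so r³ ≡ 7 (mod 25).

(⟸) Conversely, suppose r³ ≡ 7 (mod 25). The only residue r in {0, …, 24} with r³ ≡ 7 (mod 25) is r = 18, so r ≡ 18 (mod 25).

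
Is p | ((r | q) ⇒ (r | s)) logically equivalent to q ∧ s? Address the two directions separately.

Only the converse holds.

(⟹) This fails. Under q = F, p = F, r = F, s = F, the left side is true but the right side is false.

(⟸) Assume the antecedent. If p is true, p | ((r | q) ⇒ (r | s)) reduces to true regardless of the other variables. If p is false, the antecedent forces (q = T, p = F, r = F, s = T) or (q = T, p = F, r = T, s = T), and p | ((r | q) ⇒ (r | s)) holds there. Either way p | ((r | q) ⇒ (r | s)) holds.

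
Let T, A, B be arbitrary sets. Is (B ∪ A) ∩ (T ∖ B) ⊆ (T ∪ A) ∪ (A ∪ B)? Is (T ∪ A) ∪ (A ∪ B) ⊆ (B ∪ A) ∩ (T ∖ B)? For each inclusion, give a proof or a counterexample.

(⊆) Let x ∈ (B ∪ A) ∩ (T ∖ B). Then x ∈ T ∩ A and x ∉ B, from which x ∈ (T ∪ A) ∪ (A ∪ B).

(⊇) This inclusion fails. Take T = {1}, A = ∅, B = ∅; then 1 ∈ (T ∪ A) ∪ (A ∪ B) but 1 ∉ (B ∪ A) ∩ (T ∖ B).

The sets are not equal: only the forward inclusion holds.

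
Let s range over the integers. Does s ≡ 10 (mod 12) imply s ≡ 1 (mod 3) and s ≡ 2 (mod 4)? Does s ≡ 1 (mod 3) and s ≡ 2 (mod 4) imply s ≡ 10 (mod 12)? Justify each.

Both implications hold.

Forward direction. Suppose s ≡ 10 (mod 12); write s = 12j + 10. Since 3 ∣ 12, reducing mod 3 gives s ≡ 10 ≡ 1 (mod 3); since 4 ∣ 12, reducing mod 4 gives s ≡ 10 ≡ 2 (mod 4).

Converse. If s ≡ 1 (mod 3) and s ≡ 2 (mod 4), then by the Chinese remainder theorem s ≡ 10 (mod 12). This is exactly s ≡ 10 (mod 12).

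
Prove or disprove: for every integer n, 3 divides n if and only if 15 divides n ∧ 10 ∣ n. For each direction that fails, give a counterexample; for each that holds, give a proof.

Forward direction. This fails: take n = 3. Certainly 3 ∣ 3, but 15 ∤ 3.

Converse. Suppose 15 ∣ n and 10 ∣ n. Any common multiple of 15 and 10 is a multiple of their lcm; here lcm(15, 10) = 15·10/gcd(15, 10) = 150/5 = 30, so 30 ∣ n. Since 3 ∣ 30, it follows that 3 ∣ n.

Only the reverse direction holds.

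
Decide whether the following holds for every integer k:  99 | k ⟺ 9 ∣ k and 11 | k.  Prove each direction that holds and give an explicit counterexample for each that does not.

Both implications hold.

Converse. Suppose 9 ∣ k and 11 ∣ k. Any common multiple of 9 and 11 is a multiple of their lcm; here gcd(9, 11) = 1, so lcm(9, 11) = 9·11 = 99, so 99 ∣ k.

Forward direction. If 99 ∣ k, write k = 99q. Since 99 = 11·9, k = 9·(11q), so 9 ∣ k; and since 99 = 9·11, k = 11·(9q), so 11 ∣ k.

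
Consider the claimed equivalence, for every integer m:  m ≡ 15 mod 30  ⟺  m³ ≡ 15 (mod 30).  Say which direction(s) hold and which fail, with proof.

Both implications hold.

(⇒) Suppose m ≡ 15 mod 30. Write m = 30j + 15. Then (30j + 15)³ = 27000j³ + 40500j² + 20250j + 3375 = 30(900j³ + 1350j² + 675j + 112) + 15, so m³ ≡ 15 (mod 30).

(⇐) Conversely, suppose m³ ≡ 15 (mod 30). The only residue r in {0, …, 29} with r³ ≡ 15 (mod 30) is r = 15, so m ≡ 15 (mod 30).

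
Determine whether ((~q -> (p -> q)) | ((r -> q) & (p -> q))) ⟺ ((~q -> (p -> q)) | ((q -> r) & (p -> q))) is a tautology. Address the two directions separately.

(⇐) Assume the antecedent. If p is true, the antecedent forces (p = T, r = F, q = T) or (p = T, r = T, q = T), and the consequent holds there. If p is false, the consequent reduces to true regardless of the other variables. Either way the consequent holds.

(⇒) Assume the antecedent. If p is true, the antecedent forces (p = T, r = F, q = T) or (p = T, r = T, q = T), and the consequent holds there. If p is false, the consequent reduces to true regardless of the other variables. Either way the consequent holds.

Both directions hold.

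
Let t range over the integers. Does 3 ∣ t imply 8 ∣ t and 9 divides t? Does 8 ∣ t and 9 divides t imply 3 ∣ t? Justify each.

(⟹) This fails: take t = 3. Certainly 3 ∣ 3, but 8 ∤ 3.

(⟸) Suppose 8 ∣ t and 9 ∣ t. Any common multiple of 8 and 9 is a multiple of their lcm; here gcd(8, 9) = 1, so lcm(8, 9) = 8·9 = 72, so 72 ∣ t. Since 3 ∣ 72, it follows that 3 ∣ t.

The forward direction fails; the converse holds.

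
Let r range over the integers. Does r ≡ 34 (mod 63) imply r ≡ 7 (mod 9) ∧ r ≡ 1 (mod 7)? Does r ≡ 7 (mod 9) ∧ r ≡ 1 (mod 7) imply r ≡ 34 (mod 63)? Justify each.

Neither implication holds.

[⇒] This fails: r = 34 gives 34 ≡ 34 (mod 63) but 34 ≡ 6 (mod 7), so the conjunction on the right does not hold.

[⇐] This fails: r = 43 satisfies both congruences on the right (43 ≡ 7 mod 9 and 43 ≡ 1 mod 7) yet 43 ≡ 43 (mod 63), not 34.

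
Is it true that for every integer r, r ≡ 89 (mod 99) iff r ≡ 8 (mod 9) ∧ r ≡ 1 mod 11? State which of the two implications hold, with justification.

[⇒] Suppose r ≡ 89 (mod 99); write r = 99j + 89. Since 9 ∣ 99, reducing mod 9 gives r ≡ 89 ≡ 8 (mod 9); since 11 ∣ 99, reducing mod 11 gives r ≡ 89 ≡ 1 (mod 11).

[⇐] Conversely, if r ≡ 8 (mod 9) and r ≡ 1 (mod 11), then by the Chinese remainder theorem r ≡ 89 (mod 99). This is exactly r ≡ 89 (mod 99).

The biconditional holds.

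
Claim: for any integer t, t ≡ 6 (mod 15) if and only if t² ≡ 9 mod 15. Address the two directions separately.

(→) This fails: take t = 6. Then 6 ≡ 6 (mod 15), but 6² = 36 ≡ 6 (mod 15), not 9.

(←) This fails: take t = 3. Then 3² = 9 ≡ 9 (mod 15), yet 3 ≡ 3 (mod 15), not 6.

(⇒) fails and (⇐) fails.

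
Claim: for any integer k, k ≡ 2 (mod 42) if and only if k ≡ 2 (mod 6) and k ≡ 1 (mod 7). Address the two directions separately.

Neither direction holds.

(⇒) This fails: k = 2 gives 2 ≡ 2 (mod 42) but 2 ≡ 2 (mod 7), so the conjunction on the right does not hold.

(⇐) This fails: k = 8 satisfies both congruences on the right (8 ≡ 2 mod 6 and 8 ≡ 1 mod 7) yet 8 ≡ 8 (mod 42), not 2.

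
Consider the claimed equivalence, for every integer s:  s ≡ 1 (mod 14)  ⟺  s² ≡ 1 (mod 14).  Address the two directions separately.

(⇒) holds; (⇐) fails.

(←) This fails: take s = 13. Then 13² = 169 ≡ 1 (mod 14), yet 13 ≡ 13 (mod 14), not 1.

(→) Suppose s ≡ 1 (mod 14). Write s = 14j + 1. Then (14j + 1)² = 196j² + 28j + 1 = 14(14j² + 2j) + 1, so s² ≡ 1 (mod 14).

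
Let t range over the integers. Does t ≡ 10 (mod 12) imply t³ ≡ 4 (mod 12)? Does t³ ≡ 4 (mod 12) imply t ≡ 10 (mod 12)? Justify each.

Forward direction. Suppose t ≡ 10 (mod 12). Write t = 12j + 10. Then (12j + 10)³ = 1728j³ + 4320j² + 3600j + 1000 = 12(144j³ + 360j² + 300j + 83) + 4, so t³ ≡ 4 (mod 12).

Converse. This fails: take t = 4. Then 4³ = 64 ≡ 4 (mod 12), yet 4 ≡ 4 (mod 12), not 10.

Not equivalent: only (⇒) holds.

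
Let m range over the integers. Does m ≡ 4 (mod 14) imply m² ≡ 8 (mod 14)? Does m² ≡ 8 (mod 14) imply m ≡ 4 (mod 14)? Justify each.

Both directions fail.

Forward direction. This fails: take m = 4. Then 4 ≡ 4 (mod 14), but 4² = 16 ≡ 2 (mod 14), not 8.

Converse. This fails: take m = 6. Then 6² = 36 ≡ 8 (mod 14), yet 6 ≡ 6 (mod 14), not 4.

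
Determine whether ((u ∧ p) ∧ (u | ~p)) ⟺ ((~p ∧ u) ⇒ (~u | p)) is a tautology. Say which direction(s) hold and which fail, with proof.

Only the forward direction holds.

(→) Assume the antecedent. If p is true, (~p ∧ u) ⇒ (~u | p) reduces to true regardless of the other variables. If p is false, the antecedent cannot hold. Either way (~p ∧ u) ⇒ (~u | p) holds.

(←) This fails. Under p = F, u = F, the left side is false but the right side is true.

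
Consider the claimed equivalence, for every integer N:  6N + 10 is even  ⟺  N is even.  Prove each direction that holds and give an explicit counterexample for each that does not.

(⇒) fails; (⇐) holds.

(⇒) This fails: take N = 3. Then 6N + 10 = 28, which is even, yet N = 3 is odd, not even.

(⇐) Suppose N is even. Since 6 is even, 6N is even for every N, so 6N + 10 has the same parity as 10, which is even. Hence 6N + 10 is even.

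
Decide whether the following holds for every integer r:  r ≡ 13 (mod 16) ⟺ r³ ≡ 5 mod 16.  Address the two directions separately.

Equivalent; both directions hold.

(→) Suppose r ≡ 13 (mod 16). Write r = 16j + 13. Then (16j + 13)³ = 4096j³ + 9984j² + 8112j + 2197 = 16(256j³ + 624j² + 507j + 137) + 5, so r³ ≡ 5 (mod 16).

(←) Conversely, suppose r³ ≡ 5 (mod 16). The only residue r in {0, …, 15} with r³ ≡ 5 (mod 16) is r = 13, so r ≡ 13 (mod 16).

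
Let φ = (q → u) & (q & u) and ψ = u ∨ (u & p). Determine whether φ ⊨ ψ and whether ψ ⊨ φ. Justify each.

(⟹) Assume the antecedent. If q is true, the antecedent forces (q = T, u = T, p = F) or (q = T, u = T, p = T), and u ∨ (u & p) holds there. If q is false, the antecedent cannot hold. Either way u ∨ (u & p) holds.

(⟸) This fails. Under q = F, u = T, p = F, the left side is false but the right side is true.

Only the forward implication holds.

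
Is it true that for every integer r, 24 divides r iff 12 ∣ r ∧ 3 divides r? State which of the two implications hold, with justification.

Not equivalent: only (⇒) holds.

(⟹) If 24 ∣ r, write r = 24q. Since 24 = 2·12, r = 12·(2q), so 12 ∣ r; and since 24 = 8·3, r = 3·(8q), so 3 ∣ r.

(⟸) This fails: take r = 12. Both 12 ∣ 12 and 3 ∣ 12, yet 12 is not a multiple of 24 (since 12 = 0·24 + 12), so 24 ∤ 12.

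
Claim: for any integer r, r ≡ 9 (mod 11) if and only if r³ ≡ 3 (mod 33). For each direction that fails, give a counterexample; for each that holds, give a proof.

(⟹) This fails: take r = 20. Then 20 ≡ 9 (mod 11), but 20³ = 8000 ≡ 14 (mod 33), not 3.

(⟸) Conversely, the residues r modulo 33 with r³ ≡ 3 (mod 33) are exactly {9}, and each is ≡ 9 (mod 11).

Only the reverse direction holds.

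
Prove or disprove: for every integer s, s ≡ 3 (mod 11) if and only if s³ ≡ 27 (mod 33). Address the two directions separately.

(⇒) fails; (⇐) holds.

(⇒) This fails: take s = 14. Then 14 ≡ 3 (mod 11), but 14³ = 2744 ≡ 5 (mod 33), not 27.

(⇐) Conversely, the residues r modulo 33 with r³ ≡ 27 (mod 33) are exactly {3}, and each is ≡ 3 (mod 11).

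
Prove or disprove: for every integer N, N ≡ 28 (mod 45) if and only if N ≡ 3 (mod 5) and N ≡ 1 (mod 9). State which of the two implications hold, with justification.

[⇒] Suppose N ≡ 28 (mod 45); write N = 45j + 28. Since 5 ∣ 45, reducing mod 5 gives N ≡ 28 ≡ 3 (mod 5); since 9 ∣ 45, reducing mod 9 gives N ≡ 28 ≡ 1 (mod 9).

[⇐] Conversely, if N ≡ 3 (mod 5) and N ≡ 1 (mod 9), then by the Chinese remainder theorem N ≡ 28 (mod 45). This is exactly N ≡ 28 (mod 45).

Both directions hold; the statement is true.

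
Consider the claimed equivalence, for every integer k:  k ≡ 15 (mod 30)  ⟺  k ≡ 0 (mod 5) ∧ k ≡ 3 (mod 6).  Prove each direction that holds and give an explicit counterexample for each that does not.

(⟸) If k ≡ 0 (mod 5) and k ≡ 3 (mod 6), then by the Chinese remainder theorem k ≡ 15 (mod 30). This is exactly k ≡ 15 (mod 30).

(⟹) Suppose k ≡ 15 (mod 30); write k = 30j + 15. Since 5 ∣ 30, reducing mod 5 gives k ≡ 15 ≡ 0 (mod 5); since 6 ∣ 30, reducing mod 6 gives k ≡ 15 ≡ 3 (mod 6).

Equivalent; both directions hold.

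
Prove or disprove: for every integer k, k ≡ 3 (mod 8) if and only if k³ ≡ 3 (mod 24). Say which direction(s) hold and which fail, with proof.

The forward direction fails; the converse holds.

(⟹) This fails: take k = 11. Then 11 ≡ 3 (mod 8), but 11³ = 1331 ≡ 11 (mod 24), not 3.

(⟸) Conversely, the residues r modulo 24 with r³ ≡ 3 (mod 24) are exactly {3}, and each is ≡ 3 (mod 8).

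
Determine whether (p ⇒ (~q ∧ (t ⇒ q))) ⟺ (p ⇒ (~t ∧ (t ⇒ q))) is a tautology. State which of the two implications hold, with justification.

[⇒] Assume the antecedent. If t is true, the antecedent forces (t = T, p = F, q = F) or (t = T, p = F, q = T), and p ⇒ (~t ∧ (t ⇒ q)) holds there. If t is false, p ⇒ (~t ∧ (t ⇒ q)) reduces to true regardless of the other variables. Either way p ⇒ (~t ∧ (t ⇒ q)) holds.

[⇐] This fails. Under t = F, p = T, q = T, the left side is false but the right side is true.

(⇒) holds; (⇐) fails.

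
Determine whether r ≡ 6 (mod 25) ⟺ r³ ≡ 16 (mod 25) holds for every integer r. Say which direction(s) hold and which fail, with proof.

(⇒) Suppose r ≡ 6 (mod 25). Write r = 25j + 6. Then (25j + 6)³ = 15625j³ + 11250j² + 2700j + 216 = 25(625j³ + 450j² + 108j + 8) + 16, so r³ ≡ 16 (mod 25).

(⇐) Conversely, suppose r³ ≡ 16 (mod 25). The only residue r in {0, …, 24} with r³ ≡ 16 (mod 25) is r = 6, so r ≡ 6 (mod 25).

Both implications hold.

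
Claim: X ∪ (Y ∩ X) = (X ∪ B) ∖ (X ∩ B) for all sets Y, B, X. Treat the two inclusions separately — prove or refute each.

(⊆) This inclusion fails. Take Y = ∅, B = {1}, X = {1}; then 1 ∈ X ∪ (Y ∩ X) but 1 ∉ (X ∪ B) ∖ (X ∩ B).

(⊇) This inclusion fails. Take Y = ∅, B = {1}, X = ∅; then 1 ∈ (X ∪ B) ∖ (X ∩ B) but 1 ∉ X ∪ (Y ∩ X).

Both inclusions fail.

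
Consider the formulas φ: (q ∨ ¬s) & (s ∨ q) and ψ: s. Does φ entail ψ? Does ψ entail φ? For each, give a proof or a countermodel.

(→) This fails. Under q = T, s = F, the left side is true but the right side is false.

(←) This fails. Under q = F, s = T, the left side is false but the right side is true.

(⇒) fails and (⇐) fails.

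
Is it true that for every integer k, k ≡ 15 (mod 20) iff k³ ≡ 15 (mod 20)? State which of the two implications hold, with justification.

Both implications hold.

(⟸) Suppose k³ ≡ 15 (mod 20). The only residue r in {0, …, 19} with r³ ≡ 15 (mod 20) is r = 15, so k ≡ 15 (mod 20).

(⟹) Suppose k ≡ 15 (mod 20). Write k = 20j + 15. Then (20j + 15)³ = 8000j³ + 18000j² + 13500j + 3375 = 20(400j³ + 900j² + 675j + 168) + 15, so k³ ≡ 15 (mod 20).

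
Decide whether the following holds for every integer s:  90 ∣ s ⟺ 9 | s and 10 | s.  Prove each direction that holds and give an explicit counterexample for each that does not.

Equivalent; both directions hold.

[⇒] If 90 ∣ s, write s = 90q. Since 90 = 10·9, s = 9·(10q), so 9 ∣ s; and since 90 = 9·10, s = 10·(9q), so 10 ∣ s.

[⇐] Suppose 9 ∣ s and 10 ∣ s. Any common multiple of 9 and 10 is a multiple of their lcm; here gcd(9, 10) = 1, so lcm(9, 10) = 9·10 = 90, so 90 ∣ s.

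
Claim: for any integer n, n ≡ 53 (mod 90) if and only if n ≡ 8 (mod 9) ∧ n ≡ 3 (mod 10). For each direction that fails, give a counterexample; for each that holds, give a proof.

Equivalent; both directions hold.

Converse. If n ≡ 8 (mod 9) and n ≡ 3 (mod 10), then by the Chinese remainder theorem n ≡ 53 (mod 90). This is exactly n ≡ 53 (mod 90).

Forward direction. Suppose n ≡ 53 (mod 90); write n = 90j + 53. Since 9 ∣ 90, reducing mod 9 gives n ≡ 53 ≡ 8 (mod 9); since 10 ∣ 90, reducing mod 10 gives n ≡ 53 ≡ 3 (mod 10).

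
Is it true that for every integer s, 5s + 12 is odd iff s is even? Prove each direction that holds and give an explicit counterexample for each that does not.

Forward direction. This fails: s = 3 gives 5s + 12 = 27, which is odd, but 3 is odd, not even.

Converse. This also fails: s = 4 is even, but 5s + 12 = 32 is even, not odd.

Neither direction holds.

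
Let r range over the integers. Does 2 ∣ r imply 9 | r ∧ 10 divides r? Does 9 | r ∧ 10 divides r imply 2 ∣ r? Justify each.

(⇒) fails; (⇐) holds.

Converse. Suppose 9 ∣ r and 10 ∣ r. Any common multiple of 9 and 10 is a multiple of their lcm; here gcd(9, 10) = 1, so lcm(9, 10) = 9·10 = 90, so 90 ∣ r. Since 2 ∣ 90, it follows that 2 ∣ r.

Forward direction. This fails: take r = 2. Certainly 2 ∣ 2, but 9 ∤ 2.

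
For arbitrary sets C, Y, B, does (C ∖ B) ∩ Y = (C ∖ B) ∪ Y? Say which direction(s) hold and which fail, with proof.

The sets are not equal: only the forward inclusion holds.

(⟹) Let x ∈ (C ∖ B) ∩ Y. Then x ∈ C ∩ Y and x ∉ B, from which x ∈ (C ∖ B) ∪ Y.

(⟸) This inclusion fails. Take C = {1}, Y = ∅, B = ∅; then 1 ∈ (C ∖ B) ∪ Y but 1 ∉ (C ∖ B) ∩ Y.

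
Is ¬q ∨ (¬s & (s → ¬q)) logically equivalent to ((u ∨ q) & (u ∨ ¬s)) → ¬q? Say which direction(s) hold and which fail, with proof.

(⇒) This fails. Under u = F, s = F, q = T, the left side is true but the right side is false.

(⇐) This fails. Under u = F, s = T, q = T, the left side is false but the right side is true.

Neither implication holds.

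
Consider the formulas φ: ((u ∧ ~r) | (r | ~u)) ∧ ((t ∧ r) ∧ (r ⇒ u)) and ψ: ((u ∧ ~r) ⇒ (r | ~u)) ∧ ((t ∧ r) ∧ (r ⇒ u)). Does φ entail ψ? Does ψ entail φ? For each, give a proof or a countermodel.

(→) Assume the antecedent. If r is true, the antecedent forces (r = T, t = T, u = T), and the consequent holds there. If r is false, the antecedent cannot hold. Either way the consequent holds.

(←) Assume the antecedent. If r is true, the antecedent forces (r = T, t = T, u = T), and the consequent holds there. If r is false, the antecedent cannot hold. Either way the consequent holds.

The biconditional holds.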